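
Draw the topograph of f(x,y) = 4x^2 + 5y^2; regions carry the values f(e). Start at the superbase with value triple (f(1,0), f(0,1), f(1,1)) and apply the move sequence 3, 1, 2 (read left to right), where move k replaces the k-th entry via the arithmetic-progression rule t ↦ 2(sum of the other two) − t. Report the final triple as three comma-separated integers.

start (4,5,9) = (f(1,0),f(0,1),f(1,1))
replace slot 3: 2·(4+5) − 9 = 9 → (4,5,9)
replace slot 1: 2·(5+9) − 4 = 24 → (24,5,9)
replace slot 2: 2·(24+9) − 5 = 61 → (24,61,9)

24,61,9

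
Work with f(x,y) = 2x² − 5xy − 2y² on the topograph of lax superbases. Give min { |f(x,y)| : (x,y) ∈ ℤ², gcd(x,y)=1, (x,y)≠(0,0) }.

descent: ρ → (-2,5,2)  [lands on river]
river: ρ → (2,3,-4)
river: ρ → (-4,5,1)
river: ρ → (1,5,-4)
river: ρ → (-4,3,2)
river: ρ → (2,5,-2)
river: ρ → (-2,3,4)
river: ρ → (4,5,-1)
river: ρ → (-1,5,4)
river: ρ → (4,3,-2)
closes: descent 1, river 10
min |a| on river = 1

1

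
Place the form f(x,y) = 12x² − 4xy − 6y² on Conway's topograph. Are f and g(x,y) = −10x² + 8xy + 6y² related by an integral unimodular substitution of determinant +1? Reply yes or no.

D₁ = 304, D₂ = 304
river cycle of f (length 6): (-6, 16, 2), (2, 16, -6), (-6, 8, 10), (10, 12, -4), (-4, 12, 10), (10, 8, -6)
river cycle of g (length 6): (6, 16, -2), (-2, 16, 6), (6, 8, -10), (-10, 12, 4), (4, 12, -10), (-10, 8, 6)
cycles differ ⇒ inequivalent

no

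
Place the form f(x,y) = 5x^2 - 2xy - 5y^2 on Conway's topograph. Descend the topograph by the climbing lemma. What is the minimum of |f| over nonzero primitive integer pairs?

descent: ρ → (-5,2,5)  [lands on river]
river: ρ → (5,8,-2)
river: ρ → (-2,8,5)
river: ρ → (5,2,-5)
river: ρ → (-5,8,2)
river: ρ → (2,8,-5)
closes: descent 1, river 6
min |a| on river = 2

2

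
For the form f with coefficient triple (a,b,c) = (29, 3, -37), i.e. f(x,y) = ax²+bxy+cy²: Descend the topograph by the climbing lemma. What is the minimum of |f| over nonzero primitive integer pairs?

descent: ρ → (-37,-3,29)
descent: ρ → (29,61,-5)  [lands on river]
river: ρ → (-5,59,41)
river: ρ → (41,23,-23)
river: ρ → (-23,23,41)
river: ρ → (41,59,-5)
river: ρ → (-5,61,29)
river: ρ → (29,55,-11)
river: ρ → (-11,55,29)
closes: descent 2, river 8
min |a| on river = 5

5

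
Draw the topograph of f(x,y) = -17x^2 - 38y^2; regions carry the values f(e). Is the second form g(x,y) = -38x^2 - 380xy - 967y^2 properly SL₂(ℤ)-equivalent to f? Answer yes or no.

D₁ = -2584, D₂ = -2584
f is negative-definite; reduce −f:
−f: reduced (well bottom): (17,0,38) with a≤c, −a<b≤a
flip sign back: reduced form of f is (-17,0,-38)
g is negative-definite; reduce −g:
−g: translate: b→0 (≡380 mod 76), so (38,380,967)→(38,0,17)
−g: flip: (38,0,17)→(17,0,38)
−g: reduced (well bottom): (17,0,38) with a≤c, −a<b≤a
flip sign back: reduced form of g is (-17,0,-38)
reduced forms (-17, 0, -38) vs (-17, 0, -38) ⇒ equivalent

yes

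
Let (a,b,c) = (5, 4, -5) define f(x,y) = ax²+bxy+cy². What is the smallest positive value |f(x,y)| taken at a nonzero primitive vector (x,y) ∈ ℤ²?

river: ρ → (-5,6,4)
river: ρ → (4,10,-1)
river: ρ → (-1,10,4)
river: ρ → (4,6,-5)
river: ρ → (-5,4,5)
river: ρ → (5,6,-4)
river: ρ → (-4,10,1)
river: ρ → (1,10,-4)
river: ρ → (-4,6,5)
river: ρ → (5,4,-5)
closes: descent 0, river 10
min |a| on river = 1

1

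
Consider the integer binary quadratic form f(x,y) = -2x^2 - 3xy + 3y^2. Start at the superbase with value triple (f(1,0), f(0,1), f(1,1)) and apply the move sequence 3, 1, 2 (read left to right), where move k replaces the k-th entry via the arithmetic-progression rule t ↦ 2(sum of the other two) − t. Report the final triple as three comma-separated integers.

start (-2,3,-2) = (f(1,0),f(0,1),f(1,1))
replace slot 3: 2·((-2)+3) − (-2) = 4 → (-2,3,4)
replace slot 1: 2·(3+4) − (-2) = 16 → (16,3,4)
replace slot 2: 2·(16+4) − 3 = 37 → (16,37,4)

16,37,4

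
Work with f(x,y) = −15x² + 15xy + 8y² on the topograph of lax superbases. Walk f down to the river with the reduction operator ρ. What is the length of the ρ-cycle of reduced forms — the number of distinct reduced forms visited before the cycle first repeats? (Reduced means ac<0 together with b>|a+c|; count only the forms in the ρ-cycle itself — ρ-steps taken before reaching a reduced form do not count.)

D = 705, ⌊√D⌋ = 26
river: ρ → (8,17,-13)
river: ρ → (-13,9,12)
river: ρ → (12,15,-10)
river: ρ → (-10,25,2)
river: ρ → (2,23,-22)
river: ρ → (-22,21,3)
river: ρ → (3,21,-22)
river: ρ → (-22,23,2)
river: ρ → (2,25,-10)
river: ρ → (-10,15,12)
river: ρ → (12,9,-13)
river: ρ → (-13,17,8)
river: ρ → (8,15,-15)
river: ρ → (-15,15,8)
ρ-cycle length = 14 (tail of 0 descent steps not counted)

14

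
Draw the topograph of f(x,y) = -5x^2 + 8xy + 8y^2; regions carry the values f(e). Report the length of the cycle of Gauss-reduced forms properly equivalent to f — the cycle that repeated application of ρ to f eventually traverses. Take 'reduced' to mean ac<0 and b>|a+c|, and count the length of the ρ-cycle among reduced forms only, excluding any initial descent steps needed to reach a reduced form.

D = 224, ⌊√D⌋ = 14
river: ρ → (8,8,-5)
river: ρ → (-5,12,4)
river: ρ → (4,12,-5)
river: ρ → (-5,8,8)
ρ-cycle length = 4 (tail of 0 descent steps not counted)

4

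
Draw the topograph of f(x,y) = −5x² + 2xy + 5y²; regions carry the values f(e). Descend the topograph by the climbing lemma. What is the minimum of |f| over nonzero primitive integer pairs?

river: ρ → (5,8,-2)
river: ρ → (-2,8,5)
river: ρ → (5,2,-5)
river: ρ → (-5,8,2)
river: ρ → (2,8,-5)
river: ρ → (-5,2,5)
closes: descent 0, river 6
min |a| on river = 2

2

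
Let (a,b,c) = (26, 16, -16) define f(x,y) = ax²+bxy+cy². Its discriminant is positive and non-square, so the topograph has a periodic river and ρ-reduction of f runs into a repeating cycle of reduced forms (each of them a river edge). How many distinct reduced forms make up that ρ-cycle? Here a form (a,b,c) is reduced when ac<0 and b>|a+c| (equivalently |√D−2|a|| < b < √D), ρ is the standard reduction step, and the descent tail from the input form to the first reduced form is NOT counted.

D = 1920, ⌊√D⌋ = 43
river: ρ → (-16,16,26)
river: ρ → (26,36,-6)
river: ρ → (-6,36,26)
river: ρ → (26,16,-16)
ρ-cycle length = 4 (tail of 0 descent steps not counted)

4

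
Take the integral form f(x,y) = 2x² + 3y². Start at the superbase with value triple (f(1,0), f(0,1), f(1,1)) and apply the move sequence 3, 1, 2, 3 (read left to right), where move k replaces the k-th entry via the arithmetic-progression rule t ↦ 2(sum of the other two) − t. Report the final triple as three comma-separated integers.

start (2,3,5) = (f(1,0),f(0,1),f(1,1))
replace slot 3: 2·(2+3) − 5 = 5 → (2,3,5)
replace slot 1: 2·(3+5) − 2 = 14 → (14,3,5)
replace slot 2: 2·(14+5) − 3 = 35 → (14,35,5)
replace slot 3: 2·(14+35) − 5 = 93 → (14,35,93)

14,35,93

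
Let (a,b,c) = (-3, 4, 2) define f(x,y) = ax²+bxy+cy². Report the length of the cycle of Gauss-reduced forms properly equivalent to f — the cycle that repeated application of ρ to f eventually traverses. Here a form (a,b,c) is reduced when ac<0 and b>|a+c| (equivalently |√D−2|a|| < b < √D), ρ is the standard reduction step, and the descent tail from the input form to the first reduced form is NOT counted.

D = 40, ⌊√D⌋ = 6
river: ρ → (2,4,-3)
river: ρ → (-3,2,3)
river: ρ → (3,4,-2)
river: ρ → (-2,4,3)
river: ρ → (3,2,-3)
river: ρ → (-3,4,2)
ρ-cycle length = 6 (tail of 0 descent steps not counted)

6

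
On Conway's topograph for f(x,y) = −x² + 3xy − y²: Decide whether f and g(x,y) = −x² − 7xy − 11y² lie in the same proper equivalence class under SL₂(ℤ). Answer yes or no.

D₁ = 5, D₂ = 5
river cycle of f (length 2): (-1, 1, 1), (1, 1, -1)
river cycle of g (length 2): (-1, 1, 1), (1, 1, -1)
cycles coincide ⇒ equivalent

yes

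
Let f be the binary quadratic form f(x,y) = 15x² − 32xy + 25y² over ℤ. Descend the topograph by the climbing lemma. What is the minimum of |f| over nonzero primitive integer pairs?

translate: b→-2 (≡-32 mod 30), so (15,-32,25)→(15,-2,8)
flip: (15,-2,8)→(8,2,15)
reduced (well bottom): (8,2,15) with a≤c, −a<b≤a
well minimum = a = 8

8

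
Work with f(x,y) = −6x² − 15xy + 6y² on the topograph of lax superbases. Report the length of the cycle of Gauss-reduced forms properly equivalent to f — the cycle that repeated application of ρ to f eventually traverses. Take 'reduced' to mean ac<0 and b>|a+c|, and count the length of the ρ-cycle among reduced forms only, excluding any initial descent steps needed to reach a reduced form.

D = 369, ⌊√D⌋ = 19
descent: ρ → (6,15,-6)  [lands on river]
river: ρ → (-6,9,12)
river: ρ → (12,15,-3)
river: ρ → (-3,15,12)
river: ρ → (12,9,-6)
river: ρ → (-6,15,6)
river: ρ → (6,9,-12)
river: ρ → (-12,15,3)
river: ρ → (3,15,-12)
river: ρ → (-12,9,6)
ρ-cycle length = 10 (tail of 1 descent step not counted)

10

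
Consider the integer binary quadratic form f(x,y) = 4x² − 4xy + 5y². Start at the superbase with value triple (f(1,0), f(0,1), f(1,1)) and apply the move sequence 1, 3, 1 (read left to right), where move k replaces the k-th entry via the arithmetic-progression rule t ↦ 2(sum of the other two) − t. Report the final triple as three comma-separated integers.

start (4,5,5) = (f(1,0),f(0,1),f(1,1))
replace slot 1: 2·(5+5) − 4 = 16 → (16,5,5)
replace slot 3: 2·(16+5) − 5 = 37 → (16,5,37)
replace slot 1: 2·(5+37) − 16 = 68 → (68,5,37)

68,5,37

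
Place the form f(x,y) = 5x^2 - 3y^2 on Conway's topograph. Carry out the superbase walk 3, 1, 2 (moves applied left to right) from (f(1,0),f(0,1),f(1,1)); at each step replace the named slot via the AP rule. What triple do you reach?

start (5,-3,2) = (f(1,0),f(0,1),f(1,1))
replace slot 3: 2·(5+(-3)) − 2 = 2 → (5,-3,2)
replace slot 1: 2·((-3)+2) − 5 = -7 → (-7,-3,2)
replace slot 2: 2·((-7)+2) − (-3) = -7 → (-7,-7,2)

-7,-7,2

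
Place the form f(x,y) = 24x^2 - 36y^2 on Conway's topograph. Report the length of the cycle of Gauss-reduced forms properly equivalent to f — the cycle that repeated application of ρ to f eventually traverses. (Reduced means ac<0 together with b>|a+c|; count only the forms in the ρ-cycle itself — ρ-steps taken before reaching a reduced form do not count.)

D = 3456, ⌊√D⌋ = 58
descent: ρ → (-36,0,24)
descent: ρ → (24,48,-12)  [lands on river]
river: ρ → (-12,48,24)
ρ-cycle length = 2 (tail of 2 descent steps not counted)

2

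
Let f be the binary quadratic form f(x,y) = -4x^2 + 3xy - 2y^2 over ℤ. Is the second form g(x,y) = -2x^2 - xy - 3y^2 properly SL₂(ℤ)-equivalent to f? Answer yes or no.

D₁ = -23, D₂ = -23
f is negative-definite; reduce −f:
−f: flip: (4,-3,2)→(2,3,4)
−f: translate: b→-1 (≡3 mod 4), so (2,3,4)→(2,-1,3)
−f: reduced (well bottom): (2,-1,3) with a≤c, −a<b≤a
flip sign back: reduced form of f is (-2,1,-3)
g is negative-definite; reduce −g:
−g: reduced (well bottom): (2,1,3) with a≤c, −a<b≤a
flip sign back: reduced form of g is (-2,-1,-3)
reduced forms (-2, 1, -3) vs (-2, -1, -3) ⇒ inequivalent

no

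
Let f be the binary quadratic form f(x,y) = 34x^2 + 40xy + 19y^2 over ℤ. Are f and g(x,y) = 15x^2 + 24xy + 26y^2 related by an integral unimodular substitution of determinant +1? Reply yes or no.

D₁ = -984, D₂ = -984
f: translate: b→-28 (≡40 mod 68), so (34,40,19)→(34,-28,13)
f: flip: (34,-28,13)→(13,28,34)
f: translate: b→2 (≡28 mod 26), so (13,28,34)→(13,2,19)
f: reduced (well bottom): (13,2,19) with a≤c, −a<b≤a
g: translate: b→-6 (≡24 mod 30), so (15,24,26)→(15,-6,17)
g: reduced (well bottom): (15,-6,17) with a≤c, −a<b≤a
reduced forms (13, 2, 19) vs (15, -6, 17) ⇒ inequivalent

no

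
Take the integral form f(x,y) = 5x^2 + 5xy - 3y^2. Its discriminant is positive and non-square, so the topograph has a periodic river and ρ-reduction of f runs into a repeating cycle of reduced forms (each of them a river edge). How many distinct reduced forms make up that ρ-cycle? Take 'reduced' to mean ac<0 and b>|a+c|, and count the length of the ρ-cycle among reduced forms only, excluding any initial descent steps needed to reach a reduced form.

D = 85, ⌊√D⌋ = 9
river: ρ → (-3,7,3)
river: ρ → (3,5,-5)
river: ρ → (-5,5,3)
river: ρ → (3,7,-3)
river: ρ → (-3,5,5)
river: ρ → (5,5,-3)
ρ-cycle length = 6 (tail of 0 descent steps not counted)

6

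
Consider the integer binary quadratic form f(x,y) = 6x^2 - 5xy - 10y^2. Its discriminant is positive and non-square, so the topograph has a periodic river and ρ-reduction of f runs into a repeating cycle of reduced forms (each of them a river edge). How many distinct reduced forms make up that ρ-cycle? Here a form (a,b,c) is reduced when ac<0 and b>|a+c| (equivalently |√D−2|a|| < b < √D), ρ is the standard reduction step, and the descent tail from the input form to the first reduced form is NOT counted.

D = 265, ⌊√D⌋ = 16
descent: ρ → (-10,5,6)  [lands on river]
river: ρ → (6,7,-9)
river: ρ → (-9,11,4)
river: ρ → (4,13,-6)
river: ρ → (-6,11,6)
river: ρ → (6,13,-4)
river: ρ → (-4,11,9)
river: ρ → (9,7,-6)
river: ρ → (-6,5,10)
river: ρ → (10,15,-1)
river: ρ → (-1,15,10)
river: ρ → (10,5,-6)
river: ρ → (-6,7,9)
river: ρ → (9,11,-4)
river: ρ → (-4,13,6)
river: ρ → (6,11,-6)
river: ρ → (-6,13,4)
river: ρ → (4,11,-9)
river: ρ → (-9,7,6)
river: ρ → (6,5,-10)
river: ρ → (-10,15,1)
river: ρ → (1,15,-10)
ρ-cycle length = 22 (tail of 1 descent step not counted)

22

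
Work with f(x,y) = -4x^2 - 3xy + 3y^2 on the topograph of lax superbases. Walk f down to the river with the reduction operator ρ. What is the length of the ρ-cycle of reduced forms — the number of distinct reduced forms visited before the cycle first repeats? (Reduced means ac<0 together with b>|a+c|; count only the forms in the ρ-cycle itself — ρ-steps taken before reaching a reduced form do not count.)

D = 57, ⌊√D⌋ = 7
descent: ρ → (3,3,-4)  [lands on river]
river: ρ → (-4,5,2)
river: ρ → (2,7,-1)
river: ρ → (-1,7,2)
river: ρ → (2,5,-4)
river: ρ → (-4,3,3)
ρ-cycle length = 6 (tail of 1 descent step not counted)

6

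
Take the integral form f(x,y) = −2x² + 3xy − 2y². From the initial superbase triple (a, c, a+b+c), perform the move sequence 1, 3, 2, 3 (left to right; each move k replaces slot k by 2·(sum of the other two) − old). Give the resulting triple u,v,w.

start (-2,-2,-1) = (f(1,0),f(0,1),f(1,1))
replace slot 1: 2·((-2)+(-1)) − (-2) = -4 → (-4,-2,-1)
replace slot 3: 2·((-4)+(-2)) − (-1) = -11 → (-4,-2,-11)
replace slot 2: 2·((-4)+(-11)) − (-2) = -28 → (-4,-28,-11)
replace slot 3: 2·((-4)+(-28)) − (-11) = -53 → (-4,-28,-53)

-4,-28,-53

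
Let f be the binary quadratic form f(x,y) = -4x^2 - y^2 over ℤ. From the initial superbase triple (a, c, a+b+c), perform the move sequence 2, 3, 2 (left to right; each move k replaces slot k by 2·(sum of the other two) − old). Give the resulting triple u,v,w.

start (-4,-1,-5) = (f(1,0),f(0,1),f(1,1))
replace slot 2: 2·((-4)+(-5)) − (-1) = -17 → (-4,-17,-5)
replace slot 3: 2·((-4)+(-17)) − (-5) = -37 → (-4,-17,-37)
replace slot 2: 2·((-4)+(-37)) − (-17) = -65 → (-4,-65,-37)

-4,-65,-37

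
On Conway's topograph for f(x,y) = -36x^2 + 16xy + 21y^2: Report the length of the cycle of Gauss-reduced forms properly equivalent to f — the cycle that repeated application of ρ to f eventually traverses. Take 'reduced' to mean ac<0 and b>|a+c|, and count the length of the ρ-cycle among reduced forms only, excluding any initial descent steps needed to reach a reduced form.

D = 3280, ⌊√D⌋ = 57
river: ρ → (21,26,-31)
river: ρ → (-31,36,16)
river: ρ → (16,28,-39)
river: ρ → (-39,50,5)
river: ρ → (5,50,-39)
river: ρ → (-39,28,16)
river: ρ → (16,36,-31)
river: ρ → (-31,26,21)
river: ρ → (21,16,-36)
river: ρ → (-36,56,1)
river: ρ → (1,56,-36)
river: ρ → (-36,16,21)
ρ-cycle length = 12 (tail of 0 descent steps not counted)

12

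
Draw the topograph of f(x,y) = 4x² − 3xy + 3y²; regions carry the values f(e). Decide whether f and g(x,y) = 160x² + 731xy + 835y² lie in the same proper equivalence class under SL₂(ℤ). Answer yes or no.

D₁ = -39, D₂ = -39
f: flip: (4,-3,3)→(3,3,4)
f: reduced (well bottom): (3,3,4) with a≤c, −a<b≤a
g: translate: b→91 (≡731 mod 320), so (160,731,835)→(160,91,13)
g: flip: (160,91,13)→(13,-91,160)
g: translate: b→13 (≡-91 mod 26), so (13,-91,160)→(13,13,4)
g: flip: (13,13,4)→(4,-13,13)
g: translate: b→3 (≡-13 mod 8), so (4,-13,13)→(4,3,3)
g: flip: (4,3,3)→(3,-3,4)
g: translate: b→3 (≡-3 mod 6), so (3,-3,4)→(3,3,4)
g: reduced (well bottom): (3,3,4) with a≤c, −a<b≤a
reduced forms (3, 3, 4) vs (3, 3, 4) ⇒ equivalent

yes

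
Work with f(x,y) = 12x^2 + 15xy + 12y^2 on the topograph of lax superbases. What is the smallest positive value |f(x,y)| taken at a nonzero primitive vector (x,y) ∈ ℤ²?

translate: b→-9 (≡15 mod 24), so (12,15,12)→(12,-9,9)
flip: (12,-9,9)→(9,9,12)
reduced (well bottom): (9,9,12) with a≤c, −a<b≤a
well minimum = a = 9

9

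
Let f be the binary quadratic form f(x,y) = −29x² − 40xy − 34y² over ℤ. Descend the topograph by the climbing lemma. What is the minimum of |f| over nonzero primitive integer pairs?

translate: b→-18 (≡40 mod 58), so (29,40,34)→(29,-18,23)
flip: (29,-18,23)→(23,18,29)
reduced (well bottom): (23,18,29) with a≤c, −a<b≤a
well minimum |f| = |-23| = 23 (negative-definite)

23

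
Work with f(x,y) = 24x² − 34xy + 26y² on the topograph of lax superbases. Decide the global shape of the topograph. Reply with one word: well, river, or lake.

D = b²−4ac = (-34)² − 4·24·26 = -1340
D < 0 ⇒ definite ⇒ every region one sign ⇒ single well

well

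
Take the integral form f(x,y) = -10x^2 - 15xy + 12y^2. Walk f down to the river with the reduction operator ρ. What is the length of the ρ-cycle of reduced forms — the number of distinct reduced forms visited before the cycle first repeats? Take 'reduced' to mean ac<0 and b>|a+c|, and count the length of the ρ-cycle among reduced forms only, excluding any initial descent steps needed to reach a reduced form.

D = 705, ⌊√D⌋ = 26
descent: ρ → (12,15,-10)  [lands on river]
river: ρ → (-10,25,2)
river: ρ → (2,23,-22)
river: ρ → (-22,21,3)
river: ρ → (3,21,-22)
river: ρ → (-22,23,2)
river: ρ → (2,25,-10)
river: ρ → (-10,15,12)
river: ρ → (12,9,-13)
river: ρ → (-13,17,8)
river: ρ → (8,15,-15)
river: ρ → (-15,15,8)
river: ρ → (8,17,-13)
river: ρ → (-13,9,12)
ρ-cycle length = 14 (tail of 1 descent step not counted)

14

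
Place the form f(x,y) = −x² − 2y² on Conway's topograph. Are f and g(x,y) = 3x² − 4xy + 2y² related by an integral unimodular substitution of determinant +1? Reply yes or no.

D₁ = -8, D₂ = -8
f is negative-definite; reduce −f:
−f: reduced (well bottom): (1,0,2) with a≤c, −a<b≤a
flip sign back: reduced form of f is (-1,0,-2)
g: translate: b→2 (≡-4 mod 6), so (3,-4,2)→(3,2,1)
g: flip: (3,2,1)→(1,-2,3)
g: translate: b→0 (≡-2 mod 2), so (1,-2,3)→(1,0,2)
g: reduced (well bottom): (1,0,2) with a≤c, −a<b≤a
reduced forms (-1, 0, -2) vs (1, 0, 2) ⇒ inequivalent

no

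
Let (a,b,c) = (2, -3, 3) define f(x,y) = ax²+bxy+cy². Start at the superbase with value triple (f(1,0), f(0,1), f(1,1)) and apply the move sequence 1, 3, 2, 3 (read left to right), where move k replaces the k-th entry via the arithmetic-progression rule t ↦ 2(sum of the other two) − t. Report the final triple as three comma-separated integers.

start (2,3,2) = (f(1,0),f(0,1),f(1,1))
replace slot 1: 2·(3+2) − 2 = 8 → (8,3,2)
replace slot 3: 2·(8+3) − 2 = 20 → (8,3,20)
replace slot 2: 2·(8+20) − 3 = 53 → (8,53,20)
replace slot 3: 2·(8+53) − 20 = 102 → (8,53,102)

8,53,102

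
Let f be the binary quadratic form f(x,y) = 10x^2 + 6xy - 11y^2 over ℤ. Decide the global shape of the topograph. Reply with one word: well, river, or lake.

D = b²−4ac = 6² − 4·10·(-11) = 476
D > 0 non-square ⇒ indefinite ⇒ periodic river

river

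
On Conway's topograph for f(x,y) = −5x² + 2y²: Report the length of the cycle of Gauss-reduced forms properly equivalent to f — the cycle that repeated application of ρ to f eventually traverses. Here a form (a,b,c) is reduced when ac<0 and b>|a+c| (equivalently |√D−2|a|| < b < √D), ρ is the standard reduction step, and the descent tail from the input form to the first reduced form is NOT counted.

D = 40, ⌊√D⌋ = 6
descent: ρ → (2,4,-3)  [lands on river]
river: ρ → (-3,2,3)
river: ρ → (3,4,-2)
river: ρ → (-2,4,3)
river: ρ → (3,2,-3)
river: ρ → (-3,4,2)
ρ-cycle length = 6 (tail of 1 descent step not counted)

6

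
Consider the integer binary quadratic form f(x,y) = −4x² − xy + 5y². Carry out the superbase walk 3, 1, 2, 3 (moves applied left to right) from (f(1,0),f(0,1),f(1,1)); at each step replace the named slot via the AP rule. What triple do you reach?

start (-4,5,0) = (f(1,0),f(0,1),f(1,1))
replace slot 3: 2·((-4)+5) − 0 = 2 → (-4,5,2)
replace slot 1: 2·(5+2) − (-4) = 18 → (18,5,2)
replace slot 2: 2·(18+2) − 5 = 35 → (18,35,2)
replace slot 3: 2·(18+35) − 2 = 104 → (18,35,104)

18,35,104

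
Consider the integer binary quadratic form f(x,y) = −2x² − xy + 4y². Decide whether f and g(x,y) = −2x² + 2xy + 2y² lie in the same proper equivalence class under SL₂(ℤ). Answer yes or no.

D₁ = 33, D₂ = 20
discriminants differ ⇒ not SL₂(ℤ)-equivalent

no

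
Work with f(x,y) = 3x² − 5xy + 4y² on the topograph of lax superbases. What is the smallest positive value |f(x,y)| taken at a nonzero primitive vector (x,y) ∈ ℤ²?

translate: b→1 (≡-5 mod 6), so (3,-5,4)→(3,1,2)
flip: (3,1,2)→(2,-1,3)
reduced (well bottom): (2,-1,3) with a≤c, −a<b≤a
well minimum = a = 2

2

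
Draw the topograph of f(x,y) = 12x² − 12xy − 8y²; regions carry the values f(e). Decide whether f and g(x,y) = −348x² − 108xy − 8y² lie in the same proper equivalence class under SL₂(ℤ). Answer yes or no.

D₁ = 528, D₂ = 528
river cycle of f (length 4): (-8, 12, 12), (12, 12, -8), (-8, 20, 4), (4, 20, -8)
river cycle of g (length 4): (-8, 12, 12), (12, 12, -8), (-8, 20, 4), (4, 20, -8)
cycles coincide ⇒ equivalent

yes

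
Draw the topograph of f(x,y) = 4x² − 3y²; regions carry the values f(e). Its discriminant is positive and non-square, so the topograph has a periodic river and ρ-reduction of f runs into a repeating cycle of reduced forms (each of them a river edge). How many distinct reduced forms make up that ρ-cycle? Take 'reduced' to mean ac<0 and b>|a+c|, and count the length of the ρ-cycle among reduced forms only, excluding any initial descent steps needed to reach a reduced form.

D = 48, ⌊√D⌋ = 6
descent: ρ → (-3,6,1)  [lands on river]
river: ρ → (1,6,-3)
ρ-cycle length = 2 (tail of 1 descent step not counted)

2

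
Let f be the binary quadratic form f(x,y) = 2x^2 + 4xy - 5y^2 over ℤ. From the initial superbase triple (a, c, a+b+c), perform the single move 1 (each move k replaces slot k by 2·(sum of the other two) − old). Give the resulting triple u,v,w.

start (2,-5,1) = (f(1,0),f(0,1),f(1,1))
replace slot 1: 2·((-5)+1) − 2 = -10 → (-10,-5,1)

-10,-5,1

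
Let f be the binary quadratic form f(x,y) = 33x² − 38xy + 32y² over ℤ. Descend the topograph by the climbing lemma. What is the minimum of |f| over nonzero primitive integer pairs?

translate: b→28 (≡-38 mod 66), so (33,-38,32)→(33,28,27)
flip: (33,28,27)→(27,-28,33)
translate: b→26 (≡-28 mod 54), so (27,-28,33)→(27,26,32)
reduced (well bottom): (27,26,32) with a≤c, −a<b≤a
well minimum = a = 27

27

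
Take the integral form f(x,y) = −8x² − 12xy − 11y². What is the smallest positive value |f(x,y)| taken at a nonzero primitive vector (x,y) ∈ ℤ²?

translate: b→-4 (≡12 mod 16), so (8,12,11)→(8,-4,7)
flip: (8,-4,7)→(7,4,8)
reduced (well bottom): (7,4,8) with a≤c, −a<b≤a
well minimum |f| = |-7| = 7 (negative-definite)

7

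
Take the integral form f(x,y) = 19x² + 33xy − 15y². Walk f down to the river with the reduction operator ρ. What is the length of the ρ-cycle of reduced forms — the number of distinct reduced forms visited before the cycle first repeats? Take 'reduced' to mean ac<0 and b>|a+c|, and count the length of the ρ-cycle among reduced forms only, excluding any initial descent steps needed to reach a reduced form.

D = 2229, ⌊√D⌋ = 47
river: ρ → (-15,27,25)
river: ρ → (25,23,-17)
river: ρ → (-17,45,3)
river: ρ → (3,45,-17)
river: ρ → (-17,23,25)
river: ρ → (25,27,-15)
river: ρ → (-15,33,19)
river: ρ → (19,43,-5)
river: ρ → (-5,47,1)
river: ρ → (1,47,-5)
river: ρ → (-5,43,19)
river: ρ → (19,33,-15)
ρ-cycle length = 12 (tail of 0 descent steps not counted)

12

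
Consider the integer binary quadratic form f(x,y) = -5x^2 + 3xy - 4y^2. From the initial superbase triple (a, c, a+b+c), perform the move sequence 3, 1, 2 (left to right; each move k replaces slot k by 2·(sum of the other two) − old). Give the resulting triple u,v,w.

start (-5,-4,-6) = (f(1,0),f(0,1),f(1,1))
replace slot 3: 2·((-5)+(-4)) − (-6) = -12 → (-5,-4,-12)
replace slot 1: 2·((-4)+(-12)) − (-5) = -27 → (-27,-4,-12)
replace slot 2: 2·((-27)+(-12)) − (-4) = -74 → (-27,-74,-12)

-27,-74,-12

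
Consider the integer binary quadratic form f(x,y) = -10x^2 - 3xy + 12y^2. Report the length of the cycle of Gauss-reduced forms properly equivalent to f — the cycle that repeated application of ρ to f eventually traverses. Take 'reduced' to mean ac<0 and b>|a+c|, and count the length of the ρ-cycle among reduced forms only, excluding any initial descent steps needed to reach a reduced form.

D = 489, ⌊√D⌋ = 22
descent: ρ → (12,3,-10)  [lands on river]
river: ρ → (-10,17,5)
river: ρ → (5,13,-16)
river: ρ → (-16,19,2)
river: ρ → (2,21,-6)
river: ρ → (-6,15,11)
river: ρ → (11,7,-10)
river: ρ → (-10,13,8)
river: ρ → (8,19,-4)
river: ρ → (-4,21,3)
river: ρ → (3,21,-4)
river: ρ → (-4,19,8)
river: ρ → (8,13,-10)
river: ρ → (-10,7,11)
river: ρ → (11,15,-6)
river: ρ → (-6,21,2)
river: ρ → (2,19,-16)
river: ρ → (-16,13,5)
river: ρ → (5,17,-10)
river: ρ → (-10,3,12)
river: ρ → (12,21,-1)
river: ρ → (-1,21,12)
ρ-cycle length = 22 (tail of 1 descent step not counted)

22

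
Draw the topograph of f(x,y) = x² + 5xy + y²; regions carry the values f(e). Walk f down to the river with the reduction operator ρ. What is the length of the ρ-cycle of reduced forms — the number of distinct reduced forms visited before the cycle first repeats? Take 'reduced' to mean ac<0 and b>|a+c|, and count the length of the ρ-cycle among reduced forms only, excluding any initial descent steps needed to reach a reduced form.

D = 21, ⌊√D⌋ = 4
descent: ρ → (1,3,-3)  [lands on river]
river: ρ → (-3,3,1)
ρ-cycle length = 2 (tail of 1 descent step not counted)

2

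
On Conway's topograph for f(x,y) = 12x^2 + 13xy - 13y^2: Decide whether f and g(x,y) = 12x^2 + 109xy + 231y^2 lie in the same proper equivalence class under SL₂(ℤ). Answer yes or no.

D₁ = 793, D₂ = 793
river cycle of f (length 12): (-13, 13, 12), (12, 11, -14), (-14, 17, 9), (9, 19, -12), (-12, 5, 16), (16, 27, -1), (-1, 27, 16), (16, 5, -12), (-12, 19, 9), (9, 17, -14), … (2 more)
river cycle of g (length 12): (12, 13, -13), (-13, 13, 12), (12, 11, -14), (-14, 17, 9), (9, 19, -12), (-12, 5, 16), (16, 27, -1), (-1, 27, 16), (16, 5, -12), (-12, 19, 9), … (2 more)
cycles coincide ⇒ equivalent

yes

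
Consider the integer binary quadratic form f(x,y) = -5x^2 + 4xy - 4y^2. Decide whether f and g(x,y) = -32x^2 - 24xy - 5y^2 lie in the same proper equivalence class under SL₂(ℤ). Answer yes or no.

D₁ = -64, D₂ = -64
f is negative-definite; reduce −f:
−f: flip: (5,-4,4)→(4,4,5)
−f: reduced (well bottom): (4,4,5) with a≤c, −a<b≤a
flip sign back: reduced form of f is (-4,-4,-5)
g is negative-definite; reduce −g:
−g: flip: (32,24,5)→(5,-24,32)
−g: translate: b→-4 (≡-24 mod 10), so (5,-24,32)→(5,-4,4)
−g: flip: (5,-4,4)→(4,4,5)
−g: reduced (well bottom): (4,4,5) with a≤c, −a<b≤a
flip sign back: reduced form of g is (-4,-4,-5)
reduced forms (-4, -4, -5) vs (-4, -4, -5) ⇒ equivalent

yes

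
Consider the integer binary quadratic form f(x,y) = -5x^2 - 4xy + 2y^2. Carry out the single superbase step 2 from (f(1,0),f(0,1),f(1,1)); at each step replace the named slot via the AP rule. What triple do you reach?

start (-5,2,-7) = (f(1,0),f(0,1),f(1,1))
replace slot 2: 2·((-5)+(-7)) − 2 = -26 → (-5,-26,-7)

-5,-26,-7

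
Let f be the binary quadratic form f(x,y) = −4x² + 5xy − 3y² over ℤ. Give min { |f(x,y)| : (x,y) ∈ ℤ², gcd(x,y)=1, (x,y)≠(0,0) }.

translate: b→3 (≡-5 mod 8), so (4,-5,3)→(4,3,2)
flip: (4,3,2)→(2,-3,4)
translate: b→1 (≡-3 mod 4), so (2,-3,4)→(2,1,3)
reduced (well bottom): (2,1,3) with a≤c, −a<b≤a
well minimum |f| = |-2| = 2 (negative-definite)

2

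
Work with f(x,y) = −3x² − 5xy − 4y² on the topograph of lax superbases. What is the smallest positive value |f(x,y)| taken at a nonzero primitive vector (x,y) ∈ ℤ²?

translate: b→-1 (≡5 mod 6), so (3,5,4)→(3,-1,2)
flip: (3,-1,2)→(2,1,3)
reduced (well bottom): (2,1,3) with a≤c, −a<b≤a
well minimum |f| = |-2| = 2 (negative-definite)

2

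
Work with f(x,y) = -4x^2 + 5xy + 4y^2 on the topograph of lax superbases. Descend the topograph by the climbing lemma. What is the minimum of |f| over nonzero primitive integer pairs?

river: ρ → (4,3,-5)
river: ρ → (-5,7,2)
river: ρ → (2,9,-1)
river: ρ → (-1,9,2)
river: ρ → (2,7,-5)
river: ρ → (-5,3,4)
river: ρ → (4,5,-4)
river: ρ → (-4,3,5)
river: ρ → (5,7,-2)
river: ρ → (-2,9,1)
river: ρ → (1,9,-2)
river: ρ → (-2,7,5)
river: ρ → (5,3,-4)
river: ρ → (-4,5,4)
closes: descent 0, river 14
min |a| on river = 1

1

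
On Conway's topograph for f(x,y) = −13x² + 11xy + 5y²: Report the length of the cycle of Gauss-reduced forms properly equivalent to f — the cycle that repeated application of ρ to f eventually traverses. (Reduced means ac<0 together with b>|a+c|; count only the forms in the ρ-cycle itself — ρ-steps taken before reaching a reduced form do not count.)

D = 381, ⌊√D⌋ = 19
river: ρ → (5,19,-1)
river: ρ → (-1,19,5)
river: ρ → (5,11,-13)
river: ρ → (-13,15,3)
river: ρ → (3,15,-13)
river: ρ → (-13,11,5)
ρ-cycle length = 6 (tail of 0 descent steps not counted)

6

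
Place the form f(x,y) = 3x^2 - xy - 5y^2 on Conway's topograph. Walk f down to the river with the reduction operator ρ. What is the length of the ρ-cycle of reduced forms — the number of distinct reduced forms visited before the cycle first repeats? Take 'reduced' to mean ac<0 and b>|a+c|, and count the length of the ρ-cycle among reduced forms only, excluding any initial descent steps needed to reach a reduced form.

D = 61, ⌊√D⌋ = 7
descent: ρ → (-5,1,3)
descent: ρ → (3,5,-3)  [lands on river]
river: ρ → (-3,7,1)
river: ρ → (1,7,-3)
river: ρ → (-3,5,3)
river: ρ → (3,7,-1)
river: ρ → (-1,7,3)
ρ-cycle length = 6 (tail of 2 descent steps not counted)

6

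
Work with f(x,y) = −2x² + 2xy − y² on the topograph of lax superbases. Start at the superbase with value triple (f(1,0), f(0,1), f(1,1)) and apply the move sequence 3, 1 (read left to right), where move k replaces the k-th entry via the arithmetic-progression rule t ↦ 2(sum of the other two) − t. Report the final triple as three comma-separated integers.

start (-2,-1,-1) = (f(1,0),f(0,1),f(1,1))
replace slot 3: 2·((-2)+(-1)) − (-1) = -5 → (-2,-1,-5)
replace slot 1: 2·((-1)+(-5)) − (-2) = -10 → (-10,-1,-5)

-10,-1,-5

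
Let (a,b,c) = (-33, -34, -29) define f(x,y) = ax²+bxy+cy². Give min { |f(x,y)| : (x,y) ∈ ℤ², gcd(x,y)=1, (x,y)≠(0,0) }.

translate: b→-32 (≡34 mod 66), so (33,34,29)→(33,-32,28)
flip: (33,-32,28)→(28,32,33)
translate: b→-24 (≡32 mod 56), so (28,32,33)→(28,-24,29)
reduced (well bottom): (28,-24,29) with a≤c, −a<b≤a
well minimum |f| = |-28| = 28 (negative-definite)

28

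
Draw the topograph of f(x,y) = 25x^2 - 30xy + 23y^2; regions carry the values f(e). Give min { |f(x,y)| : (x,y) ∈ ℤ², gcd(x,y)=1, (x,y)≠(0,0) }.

translate: b→20 (≡-30 mod 50), so (25,-30,23)→(25,20,18)
flip: (25,20,18)→(18,-20,25)
translate: b→16 (≡-20 mod 36), so (18,-20,25)→(18,16,23)
reduced (well bottom): (18,16,23) with a≤c, −a<b≤a
well minimum = a = 18

18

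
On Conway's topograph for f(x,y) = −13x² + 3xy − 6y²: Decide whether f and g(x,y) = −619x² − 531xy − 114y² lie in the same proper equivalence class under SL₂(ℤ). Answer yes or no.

D₁ = -303, D₂ = -303
f is negative-definite; reduce −f:
−f: flip: (13,-3,6)→(6,3,13)
−f: reduced (well bottom): (6,3,13) with a≤c, −a<b≤a
flip sign back: reduced form of f is (-6,-3,-13)
g is negative-definite; reduce −g:
−g: flip: (619,531,114)→(114,-531,619)
−g: translate: b→-75 (≡-531 mod 228), so (114,-531,619)→(114,-75,13)
−g: flip: (114,-75,13)→(13,75,114)
−g: translate: b→-3 (≡75 mod 26), so (13,75,114)→(13,-3,6)
−g: flip: (13,-3,6)→(6,3,13)
−g: reduced (well bottom): (6,3,13) with a≤c, −a<b≤a
flip sign back: reduced form of g is (-6,-3,-13)
reduced forms (-6, -3, -13) vs (-6, -3, -13) ⇒ equivalent

yes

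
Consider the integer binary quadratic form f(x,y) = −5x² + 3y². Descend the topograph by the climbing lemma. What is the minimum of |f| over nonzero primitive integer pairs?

descent: ρ → (3,6,-2)  [lands on river]
river: ρ → (-2,6,3)
closes: descent 1, river 2
min |a| on river = 2

2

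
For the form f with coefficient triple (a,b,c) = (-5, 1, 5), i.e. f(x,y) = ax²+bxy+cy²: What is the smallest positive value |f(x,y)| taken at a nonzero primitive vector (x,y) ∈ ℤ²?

river: ρ → (5,9,-1)
river: ρ → (-1,9,5)
river: ρ → (5,1,-5)
river: ρ → (-5,9,1)
river: ρ → (1,9,-5)
river: ρ → (-5,1,5)
closes: descent 0, river 6
min |a| on river = 1

1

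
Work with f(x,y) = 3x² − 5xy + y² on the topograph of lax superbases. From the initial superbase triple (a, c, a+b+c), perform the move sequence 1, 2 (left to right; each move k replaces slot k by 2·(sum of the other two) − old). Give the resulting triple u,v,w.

start (3,1,-1) = (f(1,0),f(0,1),f(1,1))
replace slot 1: 2·(1+(-1)) − 3 = -3 → (-3,1,-1)
replace slot 2: 2·((-3)+(-1)) − 1 = -9 → (-3,-9,-1)

-3,-9,-1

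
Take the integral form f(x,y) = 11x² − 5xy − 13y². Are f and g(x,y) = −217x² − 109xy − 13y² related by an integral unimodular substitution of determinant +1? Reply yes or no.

D₁ = 597, D₂ = 597
river cycle of f (length 10): (-13, 5, 11), (11, 17, -7), (-7, 11, 17), (17, 23, -1), (-1, 23, 17), (17, 11, -7), (-7, 17, 11), (11, 5, -13), (-13, 21, 3), (3, 21, -13)
river cycle of g (length 10): (-13, 5, 11), (11, 17, -7), (-7, 11, 17), (17, 23, -1), (-1, 23, 17), (17, 11, -7), (-7, 17, 11), (11, 5, -13), (-13, 21, 3), (3, 21, -13)
cycles coincide ⇒ equivalent

yes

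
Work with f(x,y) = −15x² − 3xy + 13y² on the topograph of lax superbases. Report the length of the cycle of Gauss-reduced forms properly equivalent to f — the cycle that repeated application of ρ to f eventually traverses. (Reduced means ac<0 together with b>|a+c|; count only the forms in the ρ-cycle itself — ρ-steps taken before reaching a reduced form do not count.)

D = 789, ⌊√D⌋ = 28
descent: ρ → (13,3,-15)  [lands on river]
river: ρ → (-15,27,1)
river: ρ → (1,27,-15)
river: ρ → (-15,3,13)
river: ρ → (13,23,-5)
river: ρ → (-5,27,3)
river: ρ → (3,27,-5)
river: ρ → (-5,23,13)
ρ-cycle length = 8 (tail of 1 descent step not counted)

8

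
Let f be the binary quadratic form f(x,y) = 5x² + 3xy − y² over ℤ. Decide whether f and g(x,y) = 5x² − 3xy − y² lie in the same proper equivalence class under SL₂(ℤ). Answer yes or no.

D₁ = 29, D₂ = 29
river cycle of f (length 2): (-1, 5, 1), (1, 5, -1)
river cycle of g (length 2): (-1, 5, 1), (1, 5, -1)
cycles coincide ⇒ equivalent

yes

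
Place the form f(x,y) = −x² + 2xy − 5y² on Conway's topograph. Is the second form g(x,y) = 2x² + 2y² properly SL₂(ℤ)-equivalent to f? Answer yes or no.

D₁ = -16, D₂ = -16
f is negative-definite; reduce −f:
−f: translate: b→0 (≡-2 mod 2), so (1,-2,5)→(1,0,4)
−f: reduced (well bottom): (1,0,4) with a≤c, −a<b≤a
flip sign back: reduced form of f is (-1,0,-4)
g: reduced (well bottom): (2,0,2) with a≤c, −a<b≤a
reduced forms (-1, 0, -4) vs (2, 0, 2) ⇒ inequivalent

no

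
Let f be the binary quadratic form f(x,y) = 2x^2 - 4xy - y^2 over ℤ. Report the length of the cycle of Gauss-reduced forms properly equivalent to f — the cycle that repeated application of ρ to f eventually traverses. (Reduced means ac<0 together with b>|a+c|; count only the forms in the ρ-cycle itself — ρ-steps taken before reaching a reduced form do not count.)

D = 24, ⌊√D⌋ = 4
descent: ρ → (-1,4,2)  [lands on river]
river: ρ → (2,4,-1)
ρ-cycle length = 2 (tail of 1 descent step not counted)

2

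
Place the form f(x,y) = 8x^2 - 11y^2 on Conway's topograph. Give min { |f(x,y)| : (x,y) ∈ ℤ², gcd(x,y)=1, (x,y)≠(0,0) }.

descent: ρ → (-11,0,8)
descent: ρ → (8,16,-3)  [lands on river]
river: ρ → (-3,14,13)
river: ρ → (13,12,-4)
river: ρ → (-4,12,13)
river: ρ → (13,14,-3)
river: ρ → (-3,16,8)
closes: descent 2, river 6
min |a| on river = 3

3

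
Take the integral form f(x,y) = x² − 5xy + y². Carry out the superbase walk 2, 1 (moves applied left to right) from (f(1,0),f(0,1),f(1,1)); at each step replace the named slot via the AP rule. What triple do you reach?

start (1,1,-3) = (f(1,0),f(0,1),f(1,1))
replace slot 2: 2·(1+(-3)) − 1 = -5 → (1,-5,-3)
replace slot 1: 2·((-5)+(-3)) − 1 = -17 → (-17,-5,-3)

-17,-5,-3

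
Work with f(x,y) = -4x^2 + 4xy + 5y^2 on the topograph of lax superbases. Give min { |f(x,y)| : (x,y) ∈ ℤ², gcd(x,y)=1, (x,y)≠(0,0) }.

river: ρ → (5,6,-3)
river: ρ → (-3,6,5)
river: ρ → (5,4,-4)
river: ρ → (-4,4,5)
closes: descent 0, river 4
min |a| on river = 3

3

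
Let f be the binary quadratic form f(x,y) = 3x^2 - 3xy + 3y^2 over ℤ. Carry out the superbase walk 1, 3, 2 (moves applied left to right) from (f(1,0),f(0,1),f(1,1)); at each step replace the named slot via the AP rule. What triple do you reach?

start (3,3,3) = (f(1,0),f(0,1),f(1,1))
replace slot 1: 2·(3+3) − 3 = 9 → (9,3,3)
replace slot 3: 2·(9+3) − 3 = 21 → (9,3,21)
replace slot 2: 2·(9+21) − 3 = 57 → (9,57,21)

9,57,21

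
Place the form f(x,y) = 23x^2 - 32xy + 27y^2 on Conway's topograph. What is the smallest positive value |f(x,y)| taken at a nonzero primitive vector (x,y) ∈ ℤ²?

translate: b→14 (≡-32 mod 46), so (23,-32,27)→(23,14,18)
flip: (23,14,18)→(18,-14,23)
reduced (well bottom): (18,-14,23) with a≤c, −a<b≤a
well minimum = a = 18

18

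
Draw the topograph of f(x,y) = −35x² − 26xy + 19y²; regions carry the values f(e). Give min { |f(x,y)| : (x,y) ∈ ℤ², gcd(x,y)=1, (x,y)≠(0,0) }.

descent: ρ → (19,26,-35)  [lands on river]
river: ρ → (-35,44,10)
river: ρ → (10,56,-5)
river: ρ → (-5,54,21)
river: ρ → (21,30,-29)
river: ρ → (-29,28,22)
river: ρ → (22,16,-35)
river: ρ → (-35,54,3)
river: ρ → (3,54,-35)
river: ρ → (-35,16,22)
river: ρ → (22,28,-29)
river: ρ → (-29,30,21)
river: ρ → (21,54,-5)
river: ρ → (-5,56,10)
river: ρ → (10,44,-35)
river: ρ → (-35,26,19)
river: ρ → (19,50,-11)
river: ρ → (-11,38,43)
river: ρ → (43,48,-6)
river: ρ → (-6,48,43)
river: ρ → (43,38,-11)
river: ρ → (-11,50,19)
closes: descent 1, river 22
min |a| on river = 3

3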